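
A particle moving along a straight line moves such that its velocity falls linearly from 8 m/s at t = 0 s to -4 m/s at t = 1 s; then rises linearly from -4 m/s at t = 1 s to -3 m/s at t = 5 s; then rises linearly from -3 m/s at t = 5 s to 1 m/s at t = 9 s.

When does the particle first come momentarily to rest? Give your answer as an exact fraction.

v changes sign on 0–1 s (from 8 to -4); the graph is linear there, so v = 0 at t = 0 + (-8)·(1 − 0)/(-4 − 8) = 2/3 s.

t = 2/3 s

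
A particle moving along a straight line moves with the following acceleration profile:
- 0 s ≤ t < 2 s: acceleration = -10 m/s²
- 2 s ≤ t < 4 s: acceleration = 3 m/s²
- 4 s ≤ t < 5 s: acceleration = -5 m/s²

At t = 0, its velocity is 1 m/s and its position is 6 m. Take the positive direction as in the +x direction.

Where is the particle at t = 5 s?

-59.5 m

On each constant-a segment, Δv = aΔt and Δx = v₀Δt + ½aΔt²; chain segment to segment.
0–2 s: v starts 1 m/s; Δx = 1·2 + ½·-10·2² = -18 m; v ends -19 m/s.
2–4 s: v starts -19 m/s; Δx = -19·2 + ½·3·2² = -32 m; v ends -13 m/s.
4–5 s: v starts -13 m/s; Δx = -13·1 + ½·-5·1² = -15.5 m; v ends -18 m/s.
x(5) = 6 + Σ Δx = -59.5 m.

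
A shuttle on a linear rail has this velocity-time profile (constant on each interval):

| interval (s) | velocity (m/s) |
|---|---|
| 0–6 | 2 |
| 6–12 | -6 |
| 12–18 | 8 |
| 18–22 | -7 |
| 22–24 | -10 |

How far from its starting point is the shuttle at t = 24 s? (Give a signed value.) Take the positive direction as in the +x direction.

-24 m

Displacement is the signed area under the v-t curve.
0–6 s: 2 × 6 = 12 m
6–12 s: -6 × 6 = -36 m
12–18 s: 8 × 6 = 48 m
18–22 s: -7 × 4 = -28 m
22–24 s: -10 × 2 = -20 m
Net displacement = -24 m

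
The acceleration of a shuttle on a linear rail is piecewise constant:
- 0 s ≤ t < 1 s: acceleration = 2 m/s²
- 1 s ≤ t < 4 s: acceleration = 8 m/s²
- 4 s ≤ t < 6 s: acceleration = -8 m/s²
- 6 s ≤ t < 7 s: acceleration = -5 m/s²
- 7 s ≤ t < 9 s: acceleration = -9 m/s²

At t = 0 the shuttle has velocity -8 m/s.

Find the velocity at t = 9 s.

-21 m/s

Δv equals the area under the a-t graph; then v = v₀ + Δv.
0–1 s: 2 × 1 = 2 m/s
1–4 s: 8 × 3 = 24 m/s
4–6 s: -8 × 2 = -16 m/s
6–7 s: -5 × 1 = -5 m/s
7–9 s: -9 × 2 = -18 m/s
Δv = -13 m/s, so v(9) = -8 + (-13) = -21 m/s.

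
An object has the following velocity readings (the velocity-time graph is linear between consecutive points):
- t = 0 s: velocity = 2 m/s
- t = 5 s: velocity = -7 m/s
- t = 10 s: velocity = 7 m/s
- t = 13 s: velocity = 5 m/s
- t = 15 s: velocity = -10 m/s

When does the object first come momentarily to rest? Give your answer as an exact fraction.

t = 10/9 s

v changes sign on 0–5 s (from 2 to -7); the graph is linear there, so v = 0 at t = 0 + (-2)·(5 − 0)/(-7 − 2) = 10/9 s.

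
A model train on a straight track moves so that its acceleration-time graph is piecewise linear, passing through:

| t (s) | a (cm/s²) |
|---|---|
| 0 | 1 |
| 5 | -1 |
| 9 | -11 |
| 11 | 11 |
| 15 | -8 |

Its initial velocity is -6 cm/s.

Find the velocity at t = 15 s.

-24 cm/s

Δv equals the area under the a-t graph; then v = v₀ + Δv.
0–5 s: ½(1 + -1)(5) = 0 cm/s
5–9 s: ½(-1 + -11)(4) = -24 cm/s
9–11 s: ½(-11 + 11)(2) = 0 cm/s
11–15 s: ½(11 + -8)(4) = 6 cm/s
Δv = -18 cm/s, so v(15) = -6 + (-18) = -24 cm/s.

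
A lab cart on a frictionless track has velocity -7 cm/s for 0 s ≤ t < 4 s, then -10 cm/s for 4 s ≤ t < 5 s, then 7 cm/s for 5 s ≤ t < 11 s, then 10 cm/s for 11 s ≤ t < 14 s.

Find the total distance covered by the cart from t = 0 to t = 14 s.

110 cm

Distance (not displacement) is the total path length: add the absolute areas under v-t.
0–4 s: |-7| × 4 = 28 cm
4–5 s: |-10| × 1 = 10 cm
5–11 s: |7| × 6 = 42 cm
11–14 s: |10| × 3 = 30 cm
Total distance = 110 cm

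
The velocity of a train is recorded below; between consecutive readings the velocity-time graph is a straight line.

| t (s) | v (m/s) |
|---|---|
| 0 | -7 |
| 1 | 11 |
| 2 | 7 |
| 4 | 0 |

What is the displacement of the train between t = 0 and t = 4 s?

Net displacement equals the area under the velocity-time graph (areas below the axis count negative).
0–1 s: ½(-7 + 11)(1) = 2 m
1–2 s: ½(11 + 7)(1) = 9 m
2–4 s: ½(7 + 0)(2) = 7 m
Net displacement = 18 m

18 m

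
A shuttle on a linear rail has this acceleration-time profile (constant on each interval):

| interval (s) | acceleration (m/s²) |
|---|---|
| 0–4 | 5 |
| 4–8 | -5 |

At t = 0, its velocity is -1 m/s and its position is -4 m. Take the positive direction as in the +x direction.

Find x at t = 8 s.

68 m

On each constant-a segment, Δv = aΔt and Δx = v₀Δt + ½aΔt²; chain segment to segment.
0–4 s: v starts -1 m/s; Δx = -1·4 + ½·5·4² = 36 m; v ends 19 m/s.
4–8 s: v starts 19 m/s; Δx = 19·4 + ½·-5·4² = 36 m; v ends -1 m/s.
x(8) = -4 + Σ Δx = 68 m.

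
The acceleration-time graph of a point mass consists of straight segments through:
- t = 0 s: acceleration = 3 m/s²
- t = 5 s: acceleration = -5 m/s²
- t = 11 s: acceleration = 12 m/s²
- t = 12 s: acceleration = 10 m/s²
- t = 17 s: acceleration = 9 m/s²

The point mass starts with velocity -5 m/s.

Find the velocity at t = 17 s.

Δv equals the area under the a-t graph; then v = v₀ + Δv.
0–5 s: ½(3 + -5)(5) = -5 m/s
5–11 s: ½(-5 + 12)(6) = 21 m/s
11–12 s: ½(12 + 10)(1) = 11 m/s
12–17 s: ½(10 + 9)(5) = 47.5 m/s
Δv = 74.5 m/s, so v(17) = -5 + (74.5) = 69.5 m/s.

69.5 m/s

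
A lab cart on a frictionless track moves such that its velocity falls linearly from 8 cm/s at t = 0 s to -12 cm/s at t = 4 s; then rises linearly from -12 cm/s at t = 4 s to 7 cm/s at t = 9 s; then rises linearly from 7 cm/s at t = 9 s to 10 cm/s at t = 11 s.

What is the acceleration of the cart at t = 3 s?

-5 cm/s²

Acceleration is the slope of the v-t graph on 0–4 s: (-12 − 8)/(4 − 0) = -5 cm/s².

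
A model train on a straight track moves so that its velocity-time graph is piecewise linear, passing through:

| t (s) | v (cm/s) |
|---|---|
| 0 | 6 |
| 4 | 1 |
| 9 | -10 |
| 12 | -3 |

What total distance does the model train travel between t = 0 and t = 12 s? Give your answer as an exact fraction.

Distance (not displacement) is the total path length: add the absolute areas under v-t.
0–4 s: |½(6 + 1)(4)| = 14 cm
4–9 s: v = 0 at t = 49/11 s; triangle areas 5/22 + 250/11 = 505/22 cm
9–12 s: |½(-10 + -3)(3)| = 19.5 cm
Total distance = 621/11 cm

621/11 cm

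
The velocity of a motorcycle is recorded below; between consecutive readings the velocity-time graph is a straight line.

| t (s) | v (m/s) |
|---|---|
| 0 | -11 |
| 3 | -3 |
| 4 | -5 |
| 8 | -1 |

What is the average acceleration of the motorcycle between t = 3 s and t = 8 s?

0.4 m/s²

Average acceleration = Δv/Δt = (-1 − -3)/(8 − 3) = 0.4 m/s².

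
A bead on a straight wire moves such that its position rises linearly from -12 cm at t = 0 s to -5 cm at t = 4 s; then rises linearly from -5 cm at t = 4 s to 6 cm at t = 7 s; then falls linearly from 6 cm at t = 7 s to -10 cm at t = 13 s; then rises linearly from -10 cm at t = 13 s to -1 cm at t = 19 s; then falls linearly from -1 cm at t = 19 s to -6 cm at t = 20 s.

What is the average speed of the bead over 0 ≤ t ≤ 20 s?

2.4 cm/s

Average speed = (total path length)/(elapsed time); on a piecewise-linear x-t graph the path length is Σ|Δx|.
0–4 s: |Δx| = |-5 − -12| = 7 cm
4–7 s: |Δx| = |6 − -5| = 11 cm
7–13 s: |Δx| = |-10 − 6| = 16 cm
13–19 s: |Δx| = |-1 − -10| = 9 cm
19–20 s: |Δx| = |-6 − -1| = 5 cm
Total path = 48 cm; average speed = 48/20 = 2.4 cm/s.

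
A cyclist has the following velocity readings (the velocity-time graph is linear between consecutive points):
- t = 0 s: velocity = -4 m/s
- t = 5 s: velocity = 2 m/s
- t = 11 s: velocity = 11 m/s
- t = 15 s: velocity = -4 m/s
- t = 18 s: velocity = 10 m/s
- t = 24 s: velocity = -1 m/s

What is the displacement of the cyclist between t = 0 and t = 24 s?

Net displacement equals the area under the velocity-time graph (areas below the axis count negative).
0–5 s: ½(-4 + 2)(5) = -5 m
5–11 s: ½(2 + 11)(6) = 39 m
11–15 s: ½(11 + -4)(4) = 14 m
15–18 s: ½(-4 + 10)(3) = 9 m
18–24 s: ½(10 + -1)(6) = 27 m
Net displacement = 84 m

84 m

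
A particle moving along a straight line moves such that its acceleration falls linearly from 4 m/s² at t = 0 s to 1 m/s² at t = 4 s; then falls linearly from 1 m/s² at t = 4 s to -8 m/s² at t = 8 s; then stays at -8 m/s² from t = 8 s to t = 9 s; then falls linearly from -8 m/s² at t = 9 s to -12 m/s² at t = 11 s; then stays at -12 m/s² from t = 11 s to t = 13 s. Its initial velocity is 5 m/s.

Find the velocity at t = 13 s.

-51 m/s

Δv equals the area under the a-t graph; then v = v₀ + Δv.
0–4 s: ½(4 + 1)(4) = 10 m/s
4–8 s: ½(1 + -8)(4) = -14 m/s
8–9 s: -8 × 1 = -8 m/s
9–11 s: ½(-8 + -12)(2) = -20 m/s
11–13 s: -12 × 2 = -24 m/s
Δv = -56 m/s, so v(13) = 5 + (-56) = -51 m/s.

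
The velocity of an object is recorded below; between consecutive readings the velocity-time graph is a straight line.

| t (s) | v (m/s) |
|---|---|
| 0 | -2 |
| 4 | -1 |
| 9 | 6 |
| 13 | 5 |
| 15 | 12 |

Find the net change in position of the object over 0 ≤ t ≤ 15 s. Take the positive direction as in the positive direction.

45.5 m

Displacement is the signed area under the v-t curve.
0–4 s: ½(-2 + -1)(4) = -6 m
4–9 s: ½(-1 + 6)(5) = 12.5 m
9–13 s: ½(6 + 5)(4) = 22 m
13–15 s: ½(5 + 12)(2) = 17 m
Net displacement = 45.5 m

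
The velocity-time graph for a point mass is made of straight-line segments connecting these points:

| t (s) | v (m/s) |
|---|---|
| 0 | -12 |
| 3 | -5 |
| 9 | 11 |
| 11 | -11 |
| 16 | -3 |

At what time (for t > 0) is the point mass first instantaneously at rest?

v changes sign on 3–9 s (from -5 to 11); the graph is linear there, so v = 0 at t = 3 + (5)·(9 − 3)/(11 − -5) = 4.875 s.

t = 4.875 s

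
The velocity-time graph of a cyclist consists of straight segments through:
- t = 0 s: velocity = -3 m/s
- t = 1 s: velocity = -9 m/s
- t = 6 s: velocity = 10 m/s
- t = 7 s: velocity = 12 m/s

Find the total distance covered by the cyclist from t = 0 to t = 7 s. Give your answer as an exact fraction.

1551/38 m

Distance (not displacement) is the total path length: add the absolute areas under v-t.
0–1 s: |½(-3 + -9)(1)| = 6 m
1–6 s: v = 0 at t = 64/19 s; triangle areas 405/38 + 250/19 = 905/38 m
6–7 s: |½(10 + 12)(1)| = 11 m
Total distance = 1551/38 m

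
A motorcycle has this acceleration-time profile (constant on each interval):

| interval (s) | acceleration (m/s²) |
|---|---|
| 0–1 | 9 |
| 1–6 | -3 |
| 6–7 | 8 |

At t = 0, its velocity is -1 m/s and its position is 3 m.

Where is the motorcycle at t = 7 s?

6 m

On each constant-a segment, Δv = aΔt and Δx = v₀Δt + ½aΔt²; chain segment to segment.
0–1 s: v starts -1 m/s; Δx = -1·1 + ½·9·1² = 3.5 m; v ends 8 m/s.
1–6 s: v starts 8 m/s; Δx = 8·5 + ½·-3·5² = 2.5 m; v ends -7 m/s.
6–7 s: v starts -7 m/s; Δx = -7·1 + ½·8·1² = -3 m; v ends 1 m/s.
x(7) = 3 + Σ Δx = 6 m.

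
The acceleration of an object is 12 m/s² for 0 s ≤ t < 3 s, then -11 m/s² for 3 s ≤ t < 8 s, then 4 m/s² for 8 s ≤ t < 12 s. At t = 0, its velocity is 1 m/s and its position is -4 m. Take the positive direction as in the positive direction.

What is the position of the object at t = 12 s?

On each constant-a segment, Δv = aΔt and Δx = v₀Δt + ½aΔt²; chain segment to segment.
0–3 s: v starts 1 m/s; Δx = 1·3 + ½·12·3² = 57 m; v ends 37 m/s.
3–8 s: v starts 37 m/s; Δx = 37·5 + ½·-11·5² = 47.5 m; v ends -18 m/s.
8–12 s: v starts -18 m/s; Δx = -18·4 + ½·4·4² = -40 m; v ends -2 m/s.
x(12) = -4 + Σ Δx = 60.5 m.

60.5 m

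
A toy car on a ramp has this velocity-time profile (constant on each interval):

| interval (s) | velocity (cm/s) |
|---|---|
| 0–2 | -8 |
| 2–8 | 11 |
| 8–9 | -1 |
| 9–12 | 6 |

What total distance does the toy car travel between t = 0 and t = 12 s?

Total distance travelled is ∫|v| dt — sum the magnitudes of each area piece.
0–2 s: |-8| × 2 = 16 cm
2–8 s: |11| × 6 = 66 cm
8–9 s: |-1| × 1 = 1 cm
9–12 s: |6| × 3 = 18 cm
Total distance = 101 cm

101 cm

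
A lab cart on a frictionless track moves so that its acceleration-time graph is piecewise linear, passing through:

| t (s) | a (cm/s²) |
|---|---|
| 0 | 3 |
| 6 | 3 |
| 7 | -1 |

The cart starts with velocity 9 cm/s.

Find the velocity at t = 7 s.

28 cm/s

Δv equals the area under the a-t graph; then v = v₀ + Δv.
0–6 s: 3 × 6 = 18 cm/s
6–7 s: ½(3 + -1)(1) = 1 cm/s
Δv = 19 cm/s, so v(7) = 9 + (19) = 28 cm/s.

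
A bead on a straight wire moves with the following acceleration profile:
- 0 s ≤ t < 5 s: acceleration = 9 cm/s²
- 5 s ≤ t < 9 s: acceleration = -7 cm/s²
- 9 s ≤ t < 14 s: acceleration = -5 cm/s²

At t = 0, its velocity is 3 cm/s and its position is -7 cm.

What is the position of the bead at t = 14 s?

294 cm

On each constant-a segment, Δv = aΔt and Δx = v₀Δt + ½aΔt²; chain segment to segment.
0–5 s: v starts 3 cm/s; Δx = 3·5 + ½·9·5² = 127.5 cm; v ends 48 cm/s.
5–9 s: v starts 48 cm/s; Δx = 48·4 + ½·-7·4² = 136 cm; v ends 20 cm/s.
9–14 s: v starts 20 cm/s; Δx = 20·5 + ½·-5·5² = 37.5 cm; v ends -5 cm/s.
x(14) = -7 + Σ Δx = 294 cm.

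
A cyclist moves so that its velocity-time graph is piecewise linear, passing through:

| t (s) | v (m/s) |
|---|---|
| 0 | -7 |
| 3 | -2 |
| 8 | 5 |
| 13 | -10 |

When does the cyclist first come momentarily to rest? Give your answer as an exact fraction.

t = 31/7 s

v changes sign on 3–8 s (from -2 to 5); the graph is linear there, so v = 0 at t = 3 + (2)·(8 − 3)/(5 − -2) = 31/7 s.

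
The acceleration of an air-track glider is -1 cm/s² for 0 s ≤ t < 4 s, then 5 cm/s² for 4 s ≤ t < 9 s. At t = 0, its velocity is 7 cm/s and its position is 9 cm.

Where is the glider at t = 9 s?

106.5 cm

On each constant-a segment, Δv = aΔt and Δx = v₀Δt + ½aΔt²; chain segment to segment.
0–4 s: v starts 7 cm/s; Δx = 7·4 + ½·-1·4² = 20 cm; v ends 3 cm/s.
4–9 s: v starts 3 cm/s; Δx = 3·5 + ½·5·5² = 77.5 cm; v ends 28 cm/s.
x(9) = 9 + Σ Δx = 106.5 cm.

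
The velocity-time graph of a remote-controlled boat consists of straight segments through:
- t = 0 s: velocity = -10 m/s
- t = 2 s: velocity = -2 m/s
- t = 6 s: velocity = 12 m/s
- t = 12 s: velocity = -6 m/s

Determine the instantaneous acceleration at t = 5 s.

Acceleration is the slope of the v-t graph on 2–6 s: (12 − -2)/(6 − 2) = 3.5 m/s².

3.5 m/s²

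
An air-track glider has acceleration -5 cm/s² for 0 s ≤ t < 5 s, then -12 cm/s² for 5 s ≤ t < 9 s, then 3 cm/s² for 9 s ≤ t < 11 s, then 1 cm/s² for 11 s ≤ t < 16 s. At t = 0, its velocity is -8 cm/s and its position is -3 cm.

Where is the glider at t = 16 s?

-852 cm

On each constant-a segment, Δv = aΔt and Δx = v₀Δt + ½aΔt²; chain segment to segment.
0–5 s: v starts -8 cm/s; Δx = -8·5 + ½·-5·5² = -102.5 cm; v ends -33 cm/s.
5–9 s: v starts -33 cm/s; Δx = -33·4 + ½·-12·4² = -228 cm; v ends -81 cm/s.
9–11 s: v starts -81 cm/s; Δx = -81·2 + ½·3·2² = -156 cm; v ends -75 cm/s.
11–16 s: v starts -75 cm/s; Δx = -75·5 + ½·1·5² = -362.5 cm; v ends -70 cm/s.
x(16) = -3 + Σ Δx = -852 cm.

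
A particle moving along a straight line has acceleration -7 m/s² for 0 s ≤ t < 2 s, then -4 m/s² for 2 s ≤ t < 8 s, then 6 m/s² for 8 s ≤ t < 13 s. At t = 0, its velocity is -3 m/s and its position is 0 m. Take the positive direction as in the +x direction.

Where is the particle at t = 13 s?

-324 m

On each constant-a segment, Δv = aΔt and Δx = v₀Δt + ½aΔt²; chain segment to segment.
0–2 s: v starts -3 m/s; Δx = -3·2 + ½·-7·2² = -20 m; v ends -17 m/s.
2–8 s: v starts -17 m/s; Δx = -17·6 + ½·-4·6² = -174 m; v ends -41 m/s.
8–13 s: v starts -41 m/s; Δx = -41·5 + ½·6·5² = -130 m; v ends -11 m/s.
x(13) = 0 + Σ Δx = -324 m.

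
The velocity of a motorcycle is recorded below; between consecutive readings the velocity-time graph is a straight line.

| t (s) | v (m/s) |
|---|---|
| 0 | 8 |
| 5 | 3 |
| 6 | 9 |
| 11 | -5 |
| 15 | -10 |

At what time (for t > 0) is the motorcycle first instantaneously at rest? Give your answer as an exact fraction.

t = 129/14 s

v changes sign on 6–11 s (from 9 to -5); the graph is linear there, so v = 0 at t = 6 + (-9)·(11 − 6)/(-5 − 9) = 129/14 s.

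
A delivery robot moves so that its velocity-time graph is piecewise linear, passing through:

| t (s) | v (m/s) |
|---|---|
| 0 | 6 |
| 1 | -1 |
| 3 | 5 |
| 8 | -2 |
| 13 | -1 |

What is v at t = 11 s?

On 8–13 s the graph is linear from -2 to -1 m/s: v(11) = -2 + (-1 − -2)·(11 − 8)/(13 − 8) = -1.4 m/s.

-1.4 m/s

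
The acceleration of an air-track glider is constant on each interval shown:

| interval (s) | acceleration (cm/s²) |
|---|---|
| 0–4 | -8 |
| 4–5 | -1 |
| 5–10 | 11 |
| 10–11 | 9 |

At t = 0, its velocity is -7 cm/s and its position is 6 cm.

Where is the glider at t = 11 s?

On each constant-a segment, Δv = aΔt and Δx = v₀Δt + ½aΔt²; chain segment to segment.
0–4 s: v starts -7 cm/s; Δx = -7·4 + ½·-8·4² = -92 cm; v ends -39 cm/s.
4–5 s: v starts -39 cm/s; Δx = -39·1 + ½·-1·1² = -39.5 cm; v ends -40 cm/s.
5–10 s: v starts -40 cm/s; Δx = -40·5 + ½·11·5² = -62.5 cm; v ends 15 cm/s.
10–11 s: v starts 15 cm/s; Δx = 15·1 + ½·9·1² = 19.5 cm; v ends 24 cm/s.
x(11) = 6 + Σ Δx = -168.5 cm.

-168.5 cm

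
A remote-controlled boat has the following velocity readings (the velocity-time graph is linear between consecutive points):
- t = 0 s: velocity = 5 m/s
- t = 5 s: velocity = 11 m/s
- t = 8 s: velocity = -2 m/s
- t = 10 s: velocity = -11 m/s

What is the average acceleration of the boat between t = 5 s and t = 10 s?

-4.4 m/s²

Average acceleration = Δv/Δt = (-11 − 11)/(10 − 5) = -4.4 m/s².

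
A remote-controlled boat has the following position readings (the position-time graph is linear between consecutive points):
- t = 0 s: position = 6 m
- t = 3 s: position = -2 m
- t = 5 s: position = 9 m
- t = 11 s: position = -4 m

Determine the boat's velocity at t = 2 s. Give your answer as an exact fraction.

-8/3 m/s

Velocity is the slope of the x-t graph on 0–3 s: (-2 − 6)/(3 − 0) = -8/3 m/s.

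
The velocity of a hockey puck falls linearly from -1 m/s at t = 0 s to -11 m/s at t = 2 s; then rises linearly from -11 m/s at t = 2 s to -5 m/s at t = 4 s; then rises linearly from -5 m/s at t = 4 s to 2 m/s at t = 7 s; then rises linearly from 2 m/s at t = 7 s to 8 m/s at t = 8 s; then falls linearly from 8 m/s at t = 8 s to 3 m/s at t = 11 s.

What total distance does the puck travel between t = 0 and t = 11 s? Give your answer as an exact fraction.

Distance (not displacement) is the total path length: add the absolute areas under v-t.
0–2 s: |½(-1 + -11)(2)| = 12 m
2–4 s: |½(-11 + -5)(2)| = 16 m
4–7 s: v = 0 at t = 43/7 s; triangle areas 75/14 + 6/7 = 87/14 m
7–8 s: |½(2 + 8)(1)| = 5 m
8–11 s: |½(8 + 3)(3)| = 16.5 m
Total distance = 390/7 m

390/7 m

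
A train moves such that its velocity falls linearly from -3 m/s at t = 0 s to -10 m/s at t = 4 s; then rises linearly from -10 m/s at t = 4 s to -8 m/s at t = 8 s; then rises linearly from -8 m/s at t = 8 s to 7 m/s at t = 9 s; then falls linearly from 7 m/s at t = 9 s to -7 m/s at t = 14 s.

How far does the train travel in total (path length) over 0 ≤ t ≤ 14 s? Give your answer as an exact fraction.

Distance (not displacement) is the total path length: add the absolute areas under v-t.
0–4 s: |½(-3 + -10)(4)| = 26 m
4–8 s: |½(-10 + -8)(4)| = 36 m
8–9 s: v = 0 at t = 128/15 s; triangle areas 32/15 + 49/30 = 113/30 m
9–14 s: v = 0 at t = 11.5 s; triangle areas 8.75 + 8.75 = 17.5 m
Total distance = 1249/15 m

1249/15 m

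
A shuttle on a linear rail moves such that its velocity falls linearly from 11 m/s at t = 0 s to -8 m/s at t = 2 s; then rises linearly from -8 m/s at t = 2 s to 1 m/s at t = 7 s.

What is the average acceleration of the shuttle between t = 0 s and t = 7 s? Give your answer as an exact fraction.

-10/7 m/s²

Average acceleration = Δv/Δt = (1 − 11)/(7 − 0) = -10/7 m/s².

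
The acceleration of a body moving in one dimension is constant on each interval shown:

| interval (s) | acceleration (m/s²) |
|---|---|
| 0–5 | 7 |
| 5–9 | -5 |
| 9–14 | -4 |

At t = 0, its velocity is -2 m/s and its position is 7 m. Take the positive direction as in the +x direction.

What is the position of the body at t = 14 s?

191.5 m

On each constant-a segment, Δv = aΔt and Δx = v₀Δt + ½aΔt²; chain segment to segment.
0–5 s: v starts -2 m/s; Δx = -2·5 + ½·7·5² = 77.5 m; v ends 33 m/s.
5–9 s: v starts 33 m/s; Δx = 33·4 + ½·-5·4² = 92 m; v ends 13 m/s.
9–14 s: v starts 13 m/s; Δx = 13·5 + ½·-4·5² = 15 m; v ends -7 m/s.
x(14) = 7 + Σ Δx = 191.5 m.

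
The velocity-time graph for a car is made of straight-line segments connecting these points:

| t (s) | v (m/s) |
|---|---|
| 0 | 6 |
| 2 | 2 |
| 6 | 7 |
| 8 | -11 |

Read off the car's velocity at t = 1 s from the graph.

4 m/s

On 0–2 s the graph is linear from 6 to 2 m/s: v(1) = 6 + (2 − 6)·(1 − 0)/(2 − 0) = 4 m/s.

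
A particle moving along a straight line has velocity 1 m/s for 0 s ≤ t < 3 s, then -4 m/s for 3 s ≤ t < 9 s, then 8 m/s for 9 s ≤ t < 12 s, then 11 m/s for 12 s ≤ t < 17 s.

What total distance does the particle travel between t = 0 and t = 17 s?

Distance (not displacement) is the total path length: add the absolute areas under v-t.
0–3 s: |1| × 3 = 3 m
3–9 s: |-4| × 6 = 24 m
9–12 s: |8| × 3 = 24 m
12–17 s: |11| × 5 = 55 m
Total distance = 106 m

106 m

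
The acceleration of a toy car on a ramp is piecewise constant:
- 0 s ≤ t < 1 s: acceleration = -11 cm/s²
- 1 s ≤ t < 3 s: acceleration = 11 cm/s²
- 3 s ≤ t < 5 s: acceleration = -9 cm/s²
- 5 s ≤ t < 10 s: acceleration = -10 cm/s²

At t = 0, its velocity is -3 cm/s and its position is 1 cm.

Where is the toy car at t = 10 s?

-190.5 cm

On each constant-a segment, Δv = aΔt and Δx = v₀Δt + ½aΔt²; chain segment to segment.
0–1 s: v starts -3 cm/s; Δx = -3·1 + ½·-11·1² = -8.5 cm; v ends -14 cm/s.
1–3 s: v starts -14 cm/s; Δx = -14·2 + ½·11·2² = -6 cm; v ends 8 cm/s.
3–5 s: v starts 8 cm/s; Δx = 8·2 + ½·-9·2² = -2 cm; v ends -10 cm/s.
5–10 s: v starts -10 cm/s; Δx = -10·5 + ½·-10·5² = -175 cm; v ends -60 cm/s.
x(10) = 1 + Σ Δx = -190.5 cm.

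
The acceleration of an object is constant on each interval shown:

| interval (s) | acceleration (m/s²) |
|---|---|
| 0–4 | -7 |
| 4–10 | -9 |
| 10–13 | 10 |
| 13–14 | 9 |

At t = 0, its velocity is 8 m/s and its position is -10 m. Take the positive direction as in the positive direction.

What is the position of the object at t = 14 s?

On each constant-a segment, Δv = aΔt and Δx = v₀Δt + ½aΔt²; chain segment to segment.
0–4 s: v starts 8 m/s; Δx = 8·4 + ½·-7·4² = -24 m; v ends -20 m/s.
4–10 s: v starts -20 m/s; Δx = -20·6 + ½·-9·6² = -282 m; v ends -74 m/s.
10–13 s: v starts -74 m/s; Δx = -74·3 + ½·10·3² = -177 m; v ends -44 m/s.
13–14 s: v starts -44 m/s; Δx = -44·1 + ½·9·1² = -39.5 m; v ends -35 m/s.
x(14) = -10 + Σ Δx = -532.5 m.

-532.5 m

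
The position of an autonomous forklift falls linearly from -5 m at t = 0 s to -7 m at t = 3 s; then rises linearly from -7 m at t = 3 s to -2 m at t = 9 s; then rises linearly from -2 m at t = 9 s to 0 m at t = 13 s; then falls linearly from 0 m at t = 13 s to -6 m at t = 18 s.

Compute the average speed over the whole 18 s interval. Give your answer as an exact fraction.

5/6 m/s

Average speed = (total path length)/(elapsed time); on a piecewise-linear x-t graph the path length is Σ|Δx|.
0–3 s: |Δx| = |-7 − -5| = 2 m
3–9 s: |Δx| = |-2 − -7| = 5 m
9–13 s: |Δx| = |0 − -2| = 2 m
13–18 s: |Δx| = |-6 − 0| = 6 m
Total path = 15 m; average speed = 15/18 = 5/6 m/s.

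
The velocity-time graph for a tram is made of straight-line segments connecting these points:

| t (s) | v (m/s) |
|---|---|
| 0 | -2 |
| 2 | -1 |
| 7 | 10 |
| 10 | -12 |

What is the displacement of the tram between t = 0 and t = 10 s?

Displacement is the signed area under the v-t curve.
0–2 s: ½(-2 + -1)(2) = -3 m
2–7 s: ½(-1 + 10)(5) = 22.5 m
7–10 s: ½(10 + -12)(3) = -3 m
Net displacement = 16.5 m

16.5 m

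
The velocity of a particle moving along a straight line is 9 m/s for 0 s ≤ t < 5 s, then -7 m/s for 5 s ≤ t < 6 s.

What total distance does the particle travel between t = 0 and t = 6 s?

Distance (not displacement) is the total path length: add the absolute areas under v-t.
0–5 s: |9| × 5 = 45 m
5–6 s: |-7| × 1 = 7 m
Total distance = 52 m

52 m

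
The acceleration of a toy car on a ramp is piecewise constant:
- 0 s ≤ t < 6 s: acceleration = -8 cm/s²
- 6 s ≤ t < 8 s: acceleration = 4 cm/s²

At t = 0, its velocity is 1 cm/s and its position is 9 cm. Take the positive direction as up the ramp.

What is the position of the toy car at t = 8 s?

-215 cm

On each constant-a segment, Δv = aΔt and Δx = v₀Δt + ½aΔt²; chain segment to segment.
0–6 s: v starts 1 cm/s; Δx = 1·6 + ½·-8·6² = -138 cm; v ends -47 cm/s.
6–8 s: v starts -47 cm/s; Δx = -47·2 + ½·4·2² = -86 cm; v ends -39 cm/s.
x(8) = 9 + Σ Δx = -215 cm.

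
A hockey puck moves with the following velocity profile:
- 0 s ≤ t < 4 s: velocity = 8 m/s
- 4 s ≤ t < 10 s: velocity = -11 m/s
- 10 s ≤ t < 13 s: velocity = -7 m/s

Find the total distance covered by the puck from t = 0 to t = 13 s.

Total distance travelled is ∫|v| dt — sum the magnitudes of each area piece.
0–4 s: |8| × 4 = 32 m
4–10 s: |-11| × 6 = 66 m
10–13 s: |-7| × 3 = 21 m
Total distance = 119 m

119 m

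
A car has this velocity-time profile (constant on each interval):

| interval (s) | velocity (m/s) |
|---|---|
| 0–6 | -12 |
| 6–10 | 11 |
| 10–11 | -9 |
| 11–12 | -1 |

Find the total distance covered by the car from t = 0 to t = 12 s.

126 m

Total distance travelled is ∫|v| dt — sum the magnitudes of each area piece.
0–6 s: |-12| × 6 = 72 m
6–10 s: |11| × 4 = 44 m
10–11 s: |-9| × 1 = 9 m
11–12 s: |-1| × 1 = 1 m
Total distance = 126 m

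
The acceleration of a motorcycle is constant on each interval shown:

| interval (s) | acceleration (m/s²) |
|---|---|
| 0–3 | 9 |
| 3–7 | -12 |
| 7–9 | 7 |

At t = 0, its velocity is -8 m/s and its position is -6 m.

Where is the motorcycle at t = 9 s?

-53.5 m

On each constant-a segment, Δv = aΔt and Δx = v₀Δt + ½aΔt²; chain segment to segment.
0–3 s: v starts -8 m/s; Δx = -8·3 + ½·9·3² = 16.5 m; v ends 19 m/s.
3–7 s: v starts 19 m/s; Δx = 19·4 + ½·-12·4² = -20 m; v ends -29 m/s.
7–9 s: v starts -29 m/s; Δx = -29·2 + ½·7·2² = -44 m; v ends -15 m/s.
x(9) = -6 + Σ Δx = -53.5 m.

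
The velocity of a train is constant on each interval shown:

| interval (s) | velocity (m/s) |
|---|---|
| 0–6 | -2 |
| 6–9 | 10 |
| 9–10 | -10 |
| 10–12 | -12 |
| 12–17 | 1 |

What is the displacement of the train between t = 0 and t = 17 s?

-11 m

Displacement is the signed area under the v-t curve.
0–6 s: -2 × 6 = -12 m
6–9 s: 10 × 3 = 30 m
9–10 s: -10 × 1 = -10 m
10–12 s: -12 × 2 = -24 m
12–17 s: 1 × 5 = 5 m
Net displacement = -11 m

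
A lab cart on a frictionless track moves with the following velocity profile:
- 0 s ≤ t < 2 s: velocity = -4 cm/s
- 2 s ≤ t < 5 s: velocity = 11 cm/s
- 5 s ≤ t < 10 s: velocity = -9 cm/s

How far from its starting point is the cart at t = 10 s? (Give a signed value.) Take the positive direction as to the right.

Net displacement equals the area under the velocity-time graph (areas below the axis count negative).
0–2 s: -4 × 2 = -8 cm
2–5 s: 11 × 3 = 33 cm
5–10 s: -9 × 5 = -45 cm
Net displacement = -20 cm

-20 cm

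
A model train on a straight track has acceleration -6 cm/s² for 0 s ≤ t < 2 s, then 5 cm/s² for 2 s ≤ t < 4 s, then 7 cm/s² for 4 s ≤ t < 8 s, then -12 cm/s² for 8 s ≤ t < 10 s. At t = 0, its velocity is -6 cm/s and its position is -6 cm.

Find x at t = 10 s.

-16 cm

On each constant-a segment, Δv = aΔt and Δx = v₀Δt + ½aΔt²; chain segment to segment.
0–2 s: v starts -6 cm/s; Δx = -6·2 + ½·-6·2² = -24 cm; v ends -18 cm/s.
2–4 s: v starts -18 cm/s; Δx = -18·2 + ½·5·2² = -26 cm; v ends -8 cm/s.
4–8 s: v starts -8 cm/s; Δx = -8·4 + ½·7·4² = 24 cm; v ends 20 cm/s.
8–10 s: v starts 20 cm/s; Δx = 20·2 + ½·-12·2² = 16 cm; v ends -4 cm/s.
x(10) = -6 + Σ Δx = -16 cm.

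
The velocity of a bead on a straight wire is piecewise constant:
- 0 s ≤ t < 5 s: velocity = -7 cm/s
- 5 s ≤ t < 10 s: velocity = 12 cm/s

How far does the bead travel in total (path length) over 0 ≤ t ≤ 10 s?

Total distance travelled is ∫|v| dt — sum the magnitudes of each area piece.
0–5 s: |-7| × 5 = 35 cm
5–10 s: |12| × 5 = 60 cm
Total distance = 95 cm

95 cm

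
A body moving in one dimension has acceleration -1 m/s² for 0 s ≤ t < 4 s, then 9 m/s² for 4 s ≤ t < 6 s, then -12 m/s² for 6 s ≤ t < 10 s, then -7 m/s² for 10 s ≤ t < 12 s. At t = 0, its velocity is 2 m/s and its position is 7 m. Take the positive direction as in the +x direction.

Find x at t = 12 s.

-89 m

On each constant-a segment, Δv = aΔt and Δx = v₀Δt + ½aΔt²; chain segment to segment.
0–4 s: v starts 2 m/s; Δx = 2·4 + ½·-1·4² = 0 m; v ends -2 m/s.
4–6 s: v starts -2 m/s; Δx = -2·2 + ½·9·2² = 14 m; v ends 16 m/s.
6–10 s: v starts 16 m/s; Δx = 16·4 + ½·-12·4² = -32 m; v ends -32 m/s.
10–12 s: v starts -32 m/s; Δx = -32·2 + ½·-7·2² = -78 m; v ends -46 m/s.
x(12) = 7 + Σ Δx = -89 m.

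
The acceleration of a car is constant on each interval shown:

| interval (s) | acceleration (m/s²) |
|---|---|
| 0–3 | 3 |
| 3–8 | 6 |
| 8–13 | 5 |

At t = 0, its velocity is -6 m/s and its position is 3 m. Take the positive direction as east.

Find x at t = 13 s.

On each constant-a segment, Δv = aΔt and Δx = v₀Δt + ½aΔt²; chain segment to segment.
0–3 s: v starts -6 m/s; Δx = -6·3 + ½·3·3² = -4.5 m; v ends 3 m/s.
3–8 s: v starts 3 m/s; Δx = 3·5 + ½·6·5² = 90 m; v ends 33 m/s.
8–13 s: v starts 33 m/s; Δx = 33·5 + ½·5·5² = 227.5 m; v ends 58 m/s.
x(13) = 3 + Σ Δx = 316 m.

316 m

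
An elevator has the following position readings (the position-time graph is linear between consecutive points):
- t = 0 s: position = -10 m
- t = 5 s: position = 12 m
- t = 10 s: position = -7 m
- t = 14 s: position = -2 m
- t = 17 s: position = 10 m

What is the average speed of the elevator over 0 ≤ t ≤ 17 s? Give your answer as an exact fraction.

Average speed = (total path length)/(elapsed time); on a piecewise-linear x-t graph the path length is Σ|Δx|.
0–5 s: |Δx| = |12 − -10| = 22 m
5–10 s: |Δx| = |-7 − 12| = 19 m
10–14 s: |Δx| = |-2 − -7| = 5 m
14–17 s: |Δx| = |10 − -2| = 12 m
Total path = 58 m; average speed = 58/17 = 58/17 m/s.

58/17 m/s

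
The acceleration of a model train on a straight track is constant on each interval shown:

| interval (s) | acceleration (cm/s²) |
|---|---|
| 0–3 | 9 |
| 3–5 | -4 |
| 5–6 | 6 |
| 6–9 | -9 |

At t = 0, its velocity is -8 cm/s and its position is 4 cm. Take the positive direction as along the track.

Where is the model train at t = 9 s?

75 cm

On each constant-a segment, Δv = aΔt and Δx = v₀Δt + ½aΔt²; chain segment to segment.
0–3 s: v starts -8 cm/s; Δx = -8·3 + ½·9·3² = 16.5 cm; v ends 19 cm/s.
3–5 s: v starts 19 cm/s; Δx = 19·2 + ½·-4·2² = 30 cm; v ends 11 cm/s.
5–6 s: v starts 11 cm/s; Δx = 11·1 + ½·6·1² = 14 cm; v ends 17 cm/s.
6–9 s: v starts 17 cm/s; Δx = 17·3 + ½·-9·3² = 10.5 cm; v ends -10 cm/s.
x(9) = 4 + Σ Δx = 75 cm.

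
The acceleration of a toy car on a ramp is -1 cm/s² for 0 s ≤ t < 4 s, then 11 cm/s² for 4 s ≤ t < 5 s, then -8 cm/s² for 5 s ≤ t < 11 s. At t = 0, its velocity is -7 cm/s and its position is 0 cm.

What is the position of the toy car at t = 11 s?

On each constant-a segment, Δv = aΔt and Δx = v₀Δt + ½aΔt²; chain segment to segment.
0–4 s: v starts -7 cm/s; Δx = -7·4 + ½·-1·4² = -36 cm; v ends -11 cm/s.
4–5 s: v starts -11 cm/s; Δx = -11·1 + ½·11·1² = -5.5 cm; v ends 0 cm/s.
5–11 s: v starts 0 cm/s; Δx = 0·6 + ½·-8·6² = -144 cm; v ends -48 cm/s.
x(11) = 0 + Σ Δx = -185.5 cm.

-185.5 cm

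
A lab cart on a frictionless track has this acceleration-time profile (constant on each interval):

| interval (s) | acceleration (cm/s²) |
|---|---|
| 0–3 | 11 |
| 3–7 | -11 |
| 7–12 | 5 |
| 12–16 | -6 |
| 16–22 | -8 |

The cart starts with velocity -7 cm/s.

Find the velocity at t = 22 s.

-65 cm/s

Δv equals the area under the a-t graph; then v = v₀ + Δv.
0–3 s: 11 × 3 = 33 cm/s
3–7 s: -11 × 4 = -44 cm/s
7–12 s: 5 × 5 = 25 cm/s
12–16 s: -6 × 4 = -24 cm/s
16–22 s: -8 × 6 = -48 cm/s
Δv = -58 cm/s, so v(22) = -7 + (-58) = -65 cm/s.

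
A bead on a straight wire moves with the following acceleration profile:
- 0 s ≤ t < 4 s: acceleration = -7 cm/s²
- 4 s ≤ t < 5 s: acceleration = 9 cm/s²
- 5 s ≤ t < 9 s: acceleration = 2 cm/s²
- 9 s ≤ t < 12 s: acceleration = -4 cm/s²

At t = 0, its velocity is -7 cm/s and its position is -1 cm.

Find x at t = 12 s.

-275.5 cm

On each constant-a segment, Δv = aΔt and Δx = v₀Δt + ½aΔt²; chain segment to segment.
0–4 s: v starts -7 cm/s; Δx = -7·4 + ½·-7·4² = -84 cm; v ends -35 cm/s.
4–5 s: v starts -35 cm/s; Δx = -35·1 + ½·9·1² = -30.5 cm; v ends -26 cm/s.
5–9 s: v starts -26 cm/s; Δx = -26·4 + ½·2·4² = -88 cm; v ends -18 cm/s.
9–12 s: v starts -18 cm/s; Δx = -18·3 + ½·-4·3² = -72 cm; v ends -30 cm/s.
x(12) = -1 + Σ Δx = -275.5 cm.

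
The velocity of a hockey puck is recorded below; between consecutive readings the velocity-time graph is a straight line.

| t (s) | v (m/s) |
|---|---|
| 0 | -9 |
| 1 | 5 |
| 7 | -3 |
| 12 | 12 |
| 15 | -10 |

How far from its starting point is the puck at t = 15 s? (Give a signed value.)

29.5 m

Net displacement equals the area under the velocity-time graph (areas below the axis count negative).
0–1 s: ½(-9 + 5)(1) = -2 m
1–7 s: ½(5 + -3)(6) = 6 m
7–12 s: ½(-3 + 12)(5) = 22.5 m
12–15 s: ½(12 + -10)(3) = 3 m
Net displacement = 29.5 m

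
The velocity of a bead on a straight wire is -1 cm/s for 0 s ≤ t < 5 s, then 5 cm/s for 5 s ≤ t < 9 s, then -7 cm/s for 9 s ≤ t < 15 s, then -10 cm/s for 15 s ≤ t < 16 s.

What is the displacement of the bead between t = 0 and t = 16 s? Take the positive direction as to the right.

Displacement is the signed area under the v-t curve.
0–5 s: -1 × 5 = -5 cm
5–9 s: 5 × 4 = 20 cm
9–15 s: -7 × 6 = -42 cm
15–16 s: -10 × 1 = -10 cm
Net displacement = -37 cm

-37 cm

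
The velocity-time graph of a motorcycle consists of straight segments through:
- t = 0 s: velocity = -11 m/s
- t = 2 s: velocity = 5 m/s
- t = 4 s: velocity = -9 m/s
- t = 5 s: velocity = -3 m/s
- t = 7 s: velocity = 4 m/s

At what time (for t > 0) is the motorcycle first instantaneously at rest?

v changes sign on 0–2 s (from -11 to 5); the graph is linear there, so v = 0 at t = 0 + (11)·(2 − 0)/(5 − -11) = 1.375 s.

t = 1.375 s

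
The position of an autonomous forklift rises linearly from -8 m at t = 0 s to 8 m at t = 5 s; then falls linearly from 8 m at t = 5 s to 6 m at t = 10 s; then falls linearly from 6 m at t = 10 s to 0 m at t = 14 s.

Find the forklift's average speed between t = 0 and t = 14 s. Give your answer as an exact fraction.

Average speed = (total path length)/(elapsed time); on a piecewise-linear x-t graph the path length is Σ|Δx|.
0–5 s: |Δx| = |8 − -8| = 16 m
5–10 s: |Δx| = |6 − 8| = 2 m
10–14 s: |Δx| = |0 − 6| = 6 m
Total path = 24 m; average speed = 24/14 = 12/7 m/s.

12/7 m/s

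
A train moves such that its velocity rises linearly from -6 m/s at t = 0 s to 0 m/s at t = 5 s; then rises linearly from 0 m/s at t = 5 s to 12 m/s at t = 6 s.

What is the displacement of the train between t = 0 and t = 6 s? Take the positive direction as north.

-9 m

Net displacement equals the area under the velocity-time graph (areas below the axis count negative).
0–5 s: ½(-6 + 0)(5) = -15 m
5–6 s: ½(0 + 12)(1) = 6 m
Net displacement = -9 m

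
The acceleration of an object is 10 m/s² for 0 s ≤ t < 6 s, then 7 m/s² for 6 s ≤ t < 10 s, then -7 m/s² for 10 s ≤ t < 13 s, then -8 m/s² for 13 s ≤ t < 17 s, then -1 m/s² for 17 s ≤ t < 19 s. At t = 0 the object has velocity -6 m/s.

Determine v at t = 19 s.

27 m/s

Δv equals the area under the a-t graph; then v = v₀ + Δv.
0–6 s: 10 × 6 = 60 m/s
6–10 s: 7 × 4 = 28 m/s
10–13 s: -7 × 3 = -21 m/s
13–17 s: -8 × 4 = -32 m/s
17–19 s: -1 × 2 = -2 m/s
Δv = 33 m/s, so v(19) = -6 + (33) = 27 m/s.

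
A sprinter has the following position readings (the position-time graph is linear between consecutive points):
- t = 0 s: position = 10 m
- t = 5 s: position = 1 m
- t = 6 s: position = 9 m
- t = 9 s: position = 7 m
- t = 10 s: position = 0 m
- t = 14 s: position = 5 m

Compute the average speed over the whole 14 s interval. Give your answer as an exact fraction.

31/14 m/s

Average speed = (total path length)/(elapsed time); on a piecewise-linear x-t graph the path length is Σ|Δx|.
0–5 s: |Δx| = |1 − 10| = 9 m
5–6 s: |Δx| = |9 − 1| = 8 m
6–9 s: |Δx| = |7 − 9| = 2 m
9–10 s: |Δx| = |0 − 7| = 7 m
10–14 s: |Δx| = |5 − 0| = 5 m
Total path = 31 m; average speed = 31/14 = 31/14 m/s.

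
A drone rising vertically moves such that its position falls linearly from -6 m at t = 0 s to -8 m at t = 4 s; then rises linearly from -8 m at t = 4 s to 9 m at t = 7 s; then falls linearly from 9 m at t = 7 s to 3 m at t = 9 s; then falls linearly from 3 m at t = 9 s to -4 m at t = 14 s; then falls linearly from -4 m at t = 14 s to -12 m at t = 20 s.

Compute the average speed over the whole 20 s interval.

2 m/s

Average speed = (total path length)/(elapsed time); on a piecewise-linear x-t graph the path length is Σ|Δx|.
0–4 s: |Δx| = |-8 − -6| = 2 m
4–7 s: |Δx| = |9 − -8| = 17 m
7–9 s: |Δx| = |3 − 9| = 6 m
9–14 s: |Δx| = |-4 − 3| = 7 m
14–20 s: |Δx| = |-12 − -4| = 8 m
Total path = 40 m; average speed = 40/20 = 2 m/s.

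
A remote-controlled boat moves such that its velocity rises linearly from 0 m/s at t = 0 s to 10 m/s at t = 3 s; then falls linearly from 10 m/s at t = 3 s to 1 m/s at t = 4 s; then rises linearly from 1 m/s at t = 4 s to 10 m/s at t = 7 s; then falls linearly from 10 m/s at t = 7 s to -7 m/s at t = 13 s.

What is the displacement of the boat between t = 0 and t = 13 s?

Net displacement equals the area under the velocity-time graph (areas below the axis count negative).
0–3 s: ½(0 + 10)(3) = 15 m
3–4 s: ½(10 + 1)(1) = 5.5 m
4–7 s: ½(1 + 10)(3) = 16.5 m
7–13 s: ½(10 + -7)(6) = 9 m
Net displacement = 46 m

46 m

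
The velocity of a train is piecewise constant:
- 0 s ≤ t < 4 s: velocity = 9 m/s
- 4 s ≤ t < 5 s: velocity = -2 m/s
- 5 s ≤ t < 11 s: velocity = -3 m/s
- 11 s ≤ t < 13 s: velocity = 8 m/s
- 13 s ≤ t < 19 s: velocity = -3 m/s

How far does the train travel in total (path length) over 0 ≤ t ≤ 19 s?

Total distance travelled is ∫|v| dt — sum the magnitudes of each area piece.
0–4 s: |9| × 4 = 36 m
4–5 s: |-2| × 1 = 2 m
5–11 s: |-3| × 6 = 18 m
11–13 s: |8| × 2 = 16 m
13–19 s: |-3| × 6 = 18 m
Total distance = 90 m

90 m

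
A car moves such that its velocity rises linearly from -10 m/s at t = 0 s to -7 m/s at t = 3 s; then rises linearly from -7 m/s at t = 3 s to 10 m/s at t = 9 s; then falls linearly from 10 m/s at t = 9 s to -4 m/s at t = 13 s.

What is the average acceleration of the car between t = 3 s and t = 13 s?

0.3 m/s²

Average acceleration = Δv/Δt = (-4 − -7)/(13 − 3) = 0.3 m/s².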